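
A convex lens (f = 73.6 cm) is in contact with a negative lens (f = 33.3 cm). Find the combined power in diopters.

P₁ = 1/f₁ = 1/(0.736 m) = +1.359 D; P₂ = 1/f₂ = 1/(-0.333 m) = -3.003 D.
For thin lenses in contact, P = P₁ + P₂ = (+1.359) + (-3.003) = -1.64 D.

P = -1.64 D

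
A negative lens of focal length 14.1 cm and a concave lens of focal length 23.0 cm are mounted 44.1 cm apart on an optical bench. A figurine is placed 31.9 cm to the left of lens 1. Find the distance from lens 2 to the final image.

Lens 1 is diverging, so f₁ = −14.1 cm.
Lens 1: 1/d_i1 = 1/f₁ − 1/d_o1 = 1/(-14.1) − 1/(31.9) = -0.1023, so d_i1 = -9.778 cm.
The intermediate image is 9.778 cm to the left of lens 1 (virtual), which is 44.1 − (-9.778) = 53.88 cm to the left of lens 2, so d_o2 = +53.88 cm.
Lens 2 is diverging, so f₂ = −23.0 cm.
Lens 2: 1/d_i2 = 1/f₂ − 1/d_o2 = 1/(-23.0) − 1/(53.88) = -0.06204, so d_i2 = -16.1 cm.
The final image is virtual, 16.1 cm to the left of lens 2 (overall magnification ≈ 0.092).

16.1 cm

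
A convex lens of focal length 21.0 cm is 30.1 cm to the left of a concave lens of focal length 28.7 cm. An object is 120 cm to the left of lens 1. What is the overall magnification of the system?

m = -0.183

Lens 1: 1/d_i1 = 1/(21.0) − 1/(120) = 0.03929, so d_i1 = 25.45 cm; m₁ = −d_i1/d_o1 = -0.2121.
d_o2 = 30.1 − (25.45) = 4.650 cm.
f₂ = −28.7 cm (diverging).
Lens 2: 1/d_i2 = 1/(-28.7) − 1/(4.650) = -0.2499, so d_i2 = -4.002 cm; m₂ = −d_i2/d_o2 = +0.8606.
m = m₁·m₂ = (-0.2121)(+0.8606) = -0.183.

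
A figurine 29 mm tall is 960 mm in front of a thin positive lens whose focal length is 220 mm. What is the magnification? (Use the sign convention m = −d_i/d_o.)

m = -0.297

1/d_i = 1/f − 1/d_o = 1/(220.0) − 1/(960) = 0.003504, so d_i = 285.4 mm.
m = −d_i/d_o = −(285.4)/(960) = -0.297.
The image is real, inverted and reduced, on the far side of the lens.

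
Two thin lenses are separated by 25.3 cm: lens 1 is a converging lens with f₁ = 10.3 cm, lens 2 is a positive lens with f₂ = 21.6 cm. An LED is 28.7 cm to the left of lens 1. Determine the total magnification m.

Lens 1: 1/d_i1 = 1/(10.3) − 1/(28.7) = 0.06224, so d_i1 = 16.07 cm; m₁ = −d_i1/d_o1 = -0.5599.
d_o2 = 25.3 − (16.07) = 9.230 cm.
Lens 2: 1/d_i2 = 1/(21.6) − 1/(9.230) = -0.06205, so d_i2 = -16.12 cm; m₂ = −d_i2/d_o2 = +1.746.
m = m₁·m₂ = (-0.5599)(+1.746) = -0.978.

m = -0.978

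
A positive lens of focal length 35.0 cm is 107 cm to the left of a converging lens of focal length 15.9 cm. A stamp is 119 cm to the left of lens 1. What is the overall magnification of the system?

Lens 1: 1/d_i1 = 1/(35.0) − 1/(119) = 0.02017, so d_i1 = 49.58 cm; m₁ = −d_i1/d_o1 = -0.4166.
d_o2 = 107 − (49.58) = 57.42 cm.
Lens 2: 1/d_i2 = 1/(15.9) − 1/(57.42) = 0.04548, so d_i2 = 21.99 cm; m₂ = −d_i2/d_o2 = -0.3829.
m = m₁·m₂ = (-0.4166)(-0.3829) = +0.160.

m = +0.160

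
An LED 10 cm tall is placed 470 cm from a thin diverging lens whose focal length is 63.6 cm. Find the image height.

1.19 cm

For a diverging lens, f = -63.6 cm.
1/d_i = 1/f − 1/d_o = 1/(-63.60) − 1/(470) = -0.01785, so d_i = -56.02 cm.
m = −d_i/d_o = +0.1192.
|h_i| = |m|·h_o = 0.1192 × 10 = 1.19 cm. The image is virtual, upright and reduced, on the same side as the object.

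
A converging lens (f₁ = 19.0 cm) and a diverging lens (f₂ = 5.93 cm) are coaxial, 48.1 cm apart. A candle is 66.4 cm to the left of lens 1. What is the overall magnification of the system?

Lens 1: 1/d_i1 = 1/(19.0) − 1/(66.4) = 0.03757, so d_i1 = 26.62 cm; m₁ = −d_i1/d_o1 = -0.4009.
d_o2 = 48.1 − (26.62) = 21.48 cm.
f₂ = −5.93 cm (diverging).
Lens 2: 1/d_i2 = 1/(-5.93) − 1/(21.48) = -0.2152, so d_i2 = -4.647 cm; m₂ = −d_i2/d_o2 = +0.2163.
m = m₁·m₂ = (-0.4009)(+0.2163) = -0.0867.

m = -0.0867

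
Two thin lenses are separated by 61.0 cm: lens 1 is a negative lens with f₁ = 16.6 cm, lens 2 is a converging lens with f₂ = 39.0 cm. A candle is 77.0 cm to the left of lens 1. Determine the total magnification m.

m = -0.194

f₁ = −16.6 cm (diverging).
Lens 1: 1/d_i1 = 1/(-16.6) − 1/(77.0) = -0.07323, so d_i1 = -13.66 cm; m₁ = −d_i1/d_o1 = +0.1774.
d_o2 = 61.0 − (-13.66) = 74.66 cm.
Lens 2: 1/d_i2 = 1/(39.0) − 1/(74.66) = 0.01225, so d_i2 = 81.65 cm; m₂ = −d_i2/d_o2 = -1.094.
m = m₁·m₂ = (+0.1774)(-1.094) = -0.194.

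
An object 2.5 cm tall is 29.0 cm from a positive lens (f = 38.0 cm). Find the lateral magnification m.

1/d_i = 1/f − 1/d_o = 1/(38.00) − 1/(29.0) = -0.008167, so d_i = -122.4 cm.
m = −d_i/d_o = −(-122.4)/(29.0) = +4.22.
The image is virtual, upright and enlarged, on the same side as the object.

m = +4.22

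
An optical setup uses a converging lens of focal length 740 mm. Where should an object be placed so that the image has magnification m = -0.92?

m = −d_i/d_o ⇒ d_i = −m·d_o.
1/f = 1/d_o + 1/d_i = 1/d_o − 1/(m·d_o) = (1 − 1/m)/d_o, so d_o = f(1 − 1/m) = (740.0)(1 − 1/(-0.92)) = 1540 mm.

1540 mm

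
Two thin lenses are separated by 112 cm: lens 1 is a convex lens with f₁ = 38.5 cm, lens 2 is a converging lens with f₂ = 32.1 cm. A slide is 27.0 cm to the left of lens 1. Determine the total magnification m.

m = -0.631

Lens 1: 1/d_i1 = 1/(38.5) − 1/(27.0) = -0.01106, so d_i1 = -90.39 cm; m₁ = −d_i1/d_o1 = +3.348.
d_o2 = 112 − (-90.39) = 202.4 cm.
Lens 2: 1/d_i2 = 1/(32.1) − 1/(202.4) = 0.02621, so d_i2 = 38.15 cm; m₂ = −d_i2/d_o2 = -0.1885.
m = m₁·m₂ = (+3.348)(-0.1885) = -0.631.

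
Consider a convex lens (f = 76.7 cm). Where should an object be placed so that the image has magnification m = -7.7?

86.7 cm

m = −d_i/d_o ⇒ d_i = −m·d_o.
1/f = 1/d_o + 1/d_i = 1/d_o − 1/(m·d_o) = (1 − 1/m)/d_o, so d_o = f(1 − 1/m) = (76.70)(1 − 1/(-7.7)) = 86.7 cm.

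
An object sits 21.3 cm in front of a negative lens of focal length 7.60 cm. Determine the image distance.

5.60 cm

For a negative lens, f = -7.60 cm.
Lens equation: 1/v = 1/f − 1/u = 1/(-7.600) − 1/(21.3) = -0.1316 − 0.04695 = -0.1785, so v = -5.60 cm.
The image is virtual, upright and reduced, on the same side as the object.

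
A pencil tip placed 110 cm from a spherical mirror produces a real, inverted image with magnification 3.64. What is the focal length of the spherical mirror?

f = 86.3 cm (concave)

m = −d_i/d_o ⇒ d_i = −m·d_o = −(-3.64)·(110) = 400.4 cm.
1/f = 1/d_o + 1/d_i = 1/(110) + 1/(400.4) = 0.01159, so f = 86.3 cm.
Since f is positive, the spherical mirror is concave.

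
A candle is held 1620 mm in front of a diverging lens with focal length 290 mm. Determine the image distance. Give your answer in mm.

For a diverging lens, f = -290 mm.
Thin-lens equation: 1/v = 1/f − 1/u = 1/(-290.0) − 1/(1620) = -0.003448 − 0.0006173 = -0.004066, so v = -246 mm.
The image is virtual, upright and reduced, on the same side as the object.

246 mm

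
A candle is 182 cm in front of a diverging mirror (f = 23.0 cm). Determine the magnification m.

For a diverging mirror, f = -23.0 cm.
1/d_i = 1/f − 1/d_o = 1/(-23.00) − 1/(182) = -0.04897, so d_i = -20.42 cm.
m = −d_i/d_o = −(-20.42)/(182) = +0.112.
The image is virtual, upright and reduced, behind the mirror.

m = +0.112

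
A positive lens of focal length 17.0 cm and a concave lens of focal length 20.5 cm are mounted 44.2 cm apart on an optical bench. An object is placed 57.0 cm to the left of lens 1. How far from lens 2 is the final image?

Lens 1: 1/d_i1 = 1/f₁ − 1/d_o1 = 1/(17.0) − 1/(57.0) = 0.04128, so d_i1 = 24.23 cm.
The intermediate image is 24.23 cm to the right of lens 1, which is 44.2 − (24.23) = 19.97 cm to the left of lens 2, so d_o2 = +19.97 cm.
Lens 2 is diverging, so f₂ = −20.5 cm.
Lens 2: 1/d_i2 = 1/f₂ − 1/d_o2 = 1/(-20.5) − 1/(19.97) = -0.09886, so d_i2 = -10.1 cm.
The final image is virtual, 10.1 cm to the left of lens 2 (overall magnification ≈ -0.22).

10.1 cm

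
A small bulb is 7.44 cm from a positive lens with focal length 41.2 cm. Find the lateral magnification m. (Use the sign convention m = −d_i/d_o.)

1/d_i = 1/f − 1/d_o = 1/(41.20) − 1/(7.44) = -0.1101, so d_i = -9.080 cm.
m = −d_i/d_o = −(-9.080)/(7.44) = +1.22.
The image is virtual, upright and enlarged, on the same side as the object.

m = +1.22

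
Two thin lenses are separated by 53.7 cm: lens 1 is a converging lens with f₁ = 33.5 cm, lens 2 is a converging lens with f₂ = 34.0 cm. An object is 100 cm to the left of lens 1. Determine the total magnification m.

Lens 1: 1/d_i1 = 1/(33.5) − 1/(100) = 0.01985, so d_i1 = 50.38 cm; m₁ = −d_i1/d_o1 = -0.5038.
d_o2 = 53.7 − (50.38) = 3.320 cm.
Lens 2: 1/d_i2 = 1/(34.0) − 1/(3.320) = -0.2718, so d_i2 = -3.679 cm; m₂ = −d_i2/d_o2 = +1.108.
m = m₁·m₂ = (-0.5038)(+1.108) = -0.558.

m = -0.558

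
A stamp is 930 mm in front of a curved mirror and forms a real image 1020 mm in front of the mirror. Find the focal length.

Real image ⇒ d_i = +1020 mm.
1/f = 1/d_o + 1/d_i = 1/(930) + 1/(1020) = 0.002056, so f = 486 mm.
Since f is positive, the curved mirror is concave.

f = 486 mm (concave)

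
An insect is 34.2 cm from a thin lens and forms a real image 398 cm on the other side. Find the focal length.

Real image ⇒ d_i = +398 cm.
1/f = 1/d_o + 1/d_i = 1/(34.2) + 1/(398) = 0.03175, so f = 31.5 cm.
Since f is positive, the thin lens is converging.

f = 31.5 cm (converging)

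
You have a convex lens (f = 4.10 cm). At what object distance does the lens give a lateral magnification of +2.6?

2.52 cm

m = −d_i/d_o ⇒ d_i = −m·d_o.
1/f = 1/d_o + 1/d_i = 1/d_o − 1/(m·d_o) = (1 − 1/m)/d_o, so d_o = f(1 − 1/m) = (4.100)(1 − 1/(+2.6)) = 2.52 cm.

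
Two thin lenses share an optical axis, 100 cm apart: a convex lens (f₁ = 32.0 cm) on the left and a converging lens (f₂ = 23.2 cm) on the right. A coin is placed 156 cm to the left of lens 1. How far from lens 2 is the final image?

37.9 cm

Lens 1: 1/d_i1 = 1/f₁ − 1/d_o1 = 1/(32.0) − 1/(156) = 0.02484, so d_i1 = 40.26 cm.
The intermediate image is 40.26 cm to the right of lens 1, which is 100 − (40.26) = 59.74 cm to the left of lens 2, so d_o2 = +59.74 cm.
Lens 2: 1/d_i2 = 1/f₂ − 1/d_o2 = 1/(23.2) − 1/(59.74) = 0.02636, so d_i2 = 37.9 cm.
The final image is real, 37.9 cm to the right of lens 2 (overall magnification ≈ 0.16).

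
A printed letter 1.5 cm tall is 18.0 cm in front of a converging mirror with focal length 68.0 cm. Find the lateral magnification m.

1/d_i = 1/f − 1/d_o = 1/(68.00) − 1/(18.0) = -0.04085, so d_i = -24.48 cm.
m = −d_i/d_o = −(-24.48)/(18.0) = +1.36.
The image is virtual, upright and enlarged, behind the mirror.

m = +1.36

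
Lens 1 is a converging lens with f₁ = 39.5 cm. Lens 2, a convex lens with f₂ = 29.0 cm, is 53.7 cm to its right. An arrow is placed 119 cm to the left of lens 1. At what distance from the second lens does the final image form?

Lens 1: 1/d_i1 = 1/f₁ − 1/d_o1 = 1/(39.5) − 1/(119) = 0.01691, so d_i1 = 59.13 cm.
The intermediate image is 59.13 cm to the right of lens 1, which lies 5.430 cm to the right of lens 2 — a virtual object — so d_o2 = −5.430 cm.
Lens 2: 1/d_i2 = 1/f₂ − 1/d_o2 = 1/(29.0) − 1/(-5.430) = 0.2186, so d_i2 = 4.57 cm.
The final image is real, 4.57 cm to the right of lens 2 (overall magnification ≈ -0.42).

4.57 cm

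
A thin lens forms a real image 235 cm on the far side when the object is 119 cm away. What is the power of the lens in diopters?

P = +1.27 D

d_i = +235 cm.
1/f = 1/d_o + 1/d_i = 1/(119) + 1/(235) = 0.01266 cm⁻¹.
f = 79.00 cm = 0.7900 m, so P = 1/f = +1.27 D.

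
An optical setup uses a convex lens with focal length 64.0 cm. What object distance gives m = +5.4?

m = −d_i/d_o ⇒ d_i = −m·d_o.
1/f = 1/d_o + 1/d_i = 1/d_o − 1/(m·d_o) = (1 − 1/m)/d_o, so d_o = f(1 − 1/m) = (64.00)(1 − 1/(+5.4)) = 52.1 cm.

52.1 cm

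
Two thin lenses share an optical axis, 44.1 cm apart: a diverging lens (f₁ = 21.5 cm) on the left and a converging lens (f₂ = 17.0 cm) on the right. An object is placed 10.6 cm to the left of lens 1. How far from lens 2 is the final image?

25.5 cm

Lens 1 is diverging, so f₁ = −21.5 cm.
Lens 1: 1/d_i1 = 1/f₁ − 1/d_o1 = 1/(-21.5) − 1/(10.6) = -0.1409, so d_i1 = -7.100 cm.
The intermediate image is 7.100 cm to the left of lens 1 (virtual), which is 44.1 − (-7.100) = 51.20 cm to the left of lens 2, so d_o2 = +51.20 cm.
Lens 2: 1/d_i2 = 1/f₂ − 1/d_o2 = 1/(17.0) − 1/(51.20) = 0.03929, so d_i2 = 25.5 cm.
The final image is real, 25.5 cm to the right of lens 2 (overall magnification ≈ -0.33).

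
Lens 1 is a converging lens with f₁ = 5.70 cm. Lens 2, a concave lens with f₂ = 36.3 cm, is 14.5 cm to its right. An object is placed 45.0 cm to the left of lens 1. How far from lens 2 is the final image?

6.54 cm

Lens 1: 1/d_i1 = 1/f₁ − 1/d_o1 = 1/(5.70) − 1/(45.0) = 0.1532, so d_i1 = 6.527 cm.
The intermediate image is 6.527 cm to the right of lens 1, which is 14.5 − (6.527) = 7.973 cm to the left of lens 2, so d_o2 = +7.973 cm.
Lens 2 is diverging, so f₂ = −36.3 cm.
Lens 2: 1/d_i2 = 1/f₂ − 1/d_o2 = 1/(-36.3) − 1/(7.973) = -0.1530, so d_i2 = -6.54 cm.
The final image is virtual, 6.54 cm to the left of lens 2 (overall magnification ≈ -0.12).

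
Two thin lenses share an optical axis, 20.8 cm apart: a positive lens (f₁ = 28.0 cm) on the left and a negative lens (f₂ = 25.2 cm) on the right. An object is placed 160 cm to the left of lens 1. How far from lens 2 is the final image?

27.5 cm

Lens 1: 1/d_i1 = 1/f₁ − 1/d_o1 = 1/(28.0) − 1/(160) = 0.02946, so d_i1 = 33.94 cm.
The intermediate image is 33.94 cm to the right of lens 1, which lies 13.14 cm to the right of lens 2 — a virtual object — so d_o2 = −13.14 cm.
Lens 2 is diverging, so f₂ = −25.2 cm.
Lens 2: 1/d_i2 = 1/f₂ − 1/d_o2 = 1/(-25.2) − 1/(-13.14) = 0.03642, so d_i2 = 27.5 cm.
The final image is real, 27.5 cm to the right of lens 2 (overall magnification ≈ -0.44).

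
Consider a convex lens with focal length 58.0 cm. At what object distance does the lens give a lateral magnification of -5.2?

m = −d_i/d_o ⇒ d_i = −m·d_o.
1/f = 1/d_o + 1/d_i = 1/d_o − 1/(m·d_o) = (1 − 1/m)/d_o, so d_o = f(1 − 1/m) = (58.00)(1 − 1/(-5.2)) = 69.2 cm.

69.2 cm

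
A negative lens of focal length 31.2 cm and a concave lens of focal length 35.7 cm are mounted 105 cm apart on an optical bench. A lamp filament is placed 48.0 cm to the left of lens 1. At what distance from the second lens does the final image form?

27.7 cm

Lens 1 is diverging, so f₁ = −31.2 cm.
Lens 1: 1/d_i1 = 1/f₁ − 1/d_o1 = 1/(-31.2) − 1/(48.0) = -0.05288, so d_i1 = -18.91 cm.
The intermediate image is 18.91 cm to the left of lens 1 (virtual), which is 105 − (-18.91) = 123.9 cm to the left of lens 2, so d_o2 = +123.9 cm.
Lens 2 is diverging, so f₂ = −35.7 cm.
Lens 2: 1/d_i2 = 1/f₂ − 1/d_o2 = 1/(-35.7) − 1/(123.9) = -0.03608, so d_i2 = -27.7 cm.
The final image is virtual, 27.7 cm to the left of lens 2 (overall magnification ≈ 0.088).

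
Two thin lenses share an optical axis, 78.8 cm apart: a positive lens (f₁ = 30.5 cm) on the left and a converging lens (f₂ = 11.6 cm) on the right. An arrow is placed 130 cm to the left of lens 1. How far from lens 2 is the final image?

Lens 1: 1/d_i1 = 1/f₁ − 1/d_o1 = 1/(30.5) − 1/(130) = 0.02509, so d_i1 = 39.85 cm.
The intermediate image is 39.85 cm to the right of lens 1, which is 78.8 − (39.85) = 38.95 cm to the left of lens 2, so d_o2 = +38.95 cm.
Lens 2: 1/d_i2 = 1/f₂ − 1/d_o2 = 1/(11.6) − 1/(38.95) = 0.06053, so d_i2 = 16.5 cm.
The final image is real, 16.5 cm to the right of lens 2 (overall magnification ≈ 0.13).

16.5 cm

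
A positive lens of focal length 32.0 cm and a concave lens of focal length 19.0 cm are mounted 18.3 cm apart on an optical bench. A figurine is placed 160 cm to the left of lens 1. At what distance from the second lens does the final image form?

Lens 1: 1/d_i1 = 1/f₁ − 1/d_o1 = 1/(32.0) − 1/(160) = 0.02500, so d_i1 = 40.00 cm.
The intermediate image is 40.00 cm to the right of lens 1, which lies 21.70 cm to the right of lens 2 — a virtual object — so d_o2 = −21.70 cm.
Lens 2 is diverging, so f₂ = −19.0 cm.
Lens 2: 1/d_i2 = 1/f₂ − 1/d_o2 = 1/(-19.0) − 1/(-21.70) = -0.006549, so d_i2 = -153 cm.
The final image is virtual, 153 cm to the left of lens 2 (overall magnification ≈ 1.8).

153 cm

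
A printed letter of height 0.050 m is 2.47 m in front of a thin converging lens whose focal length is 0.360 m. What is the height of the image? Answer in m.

0.00853 m

1/d_i = 1/f − 1/d_o = 1/(0.3600) − 1/(2.47) = 2.373, so d_i = 0.4214 m.
m = −d_i/d_o = -0.1706.
|h_i| = |m|·h_o = 0.1706 × 0.050 = 0.00853 m. The image is real, inverted and reduced, on the far side of the lens.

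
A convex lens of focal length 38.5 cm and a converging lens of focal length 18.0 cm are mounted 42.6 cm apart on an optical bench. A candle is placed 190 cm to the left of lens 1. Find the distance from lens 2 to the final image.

Lens 1: 1/d_i1 = 1/f₁ − 1/d_o1 = 1/(38.5) − 1/(190) = 0.02071, so d_i1 = 48.28 cm.
The intermediate image is 48.28 cm to the right of lens 1, which lies 5.680 cm to the right of lens 2 — a virtual object — so d_o2 = −5.680 cm.
Lens 2: 1/d_i2 = 1/f₂ − 1/d_o2 = 1/(18.0) − 1/(-5.680) = 0.2316, so d_i2 = 4.32 cm.
The final image is real, 4.32 cm to the right of lens 2 (overall magnification ≈ -0.19).

4.32 cm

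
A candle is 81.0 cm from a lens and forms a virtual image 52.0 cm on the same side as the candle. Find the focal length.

f = -145 cm (diverging)

Virtual image ⇒ d_i = −52.0 cm.
1/f = 1/d_o + 1/d_i = 1/(81.0) + 1/(-52.0) = -0.006885, so f = -145 cm.
Since f is negative, the lens is diverging.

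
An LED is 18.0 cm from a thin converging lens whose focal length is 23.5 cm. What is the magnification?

m = +4.27

1/d_i = 1/f − 1/d_o = 1/(23.50) − 1/(18.0) = -0.01300, so d_i = -76.91 cm.
m = −d_i/d_o = −(-76.91)/(18.0) = +4.27.
The image is virtual, upright and enlarged, on the same side as the object.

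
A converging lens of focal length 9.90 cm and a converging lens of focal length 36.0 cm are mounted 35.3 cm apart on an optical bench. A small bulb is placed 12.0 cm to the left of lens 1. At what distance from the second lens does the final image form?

13.4 cm

Lens 1: 1/d_i1 = 1/f₁ − 1/d_o1 = 1/(9.90) − 1/(12.0) = 0.01768, so d_i1 = 56.57 cm.
The intermediate image is 56.57 cm to the right of lens 1, which lies 21.27 cm to the right of lens 2 — a virtual object — so d_o2 = −21.27 cm.
Lens 2: 1/d_i2 = 1/f₂ − 1/d_o2 = 1/(36.0) − 1/(-21.27) = 0.07479, so d_i2 = 13.4 cm.
The final image is real, 13.4 cm to the right of lens 2 (overall magnification ≈ -3.0).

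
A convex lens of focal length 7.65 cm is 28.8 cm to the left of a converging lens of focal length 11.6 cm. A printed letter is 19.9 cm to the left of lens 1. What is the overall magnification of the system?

m = +1.52

Lens 1: 1/d_i1 = 1/(7.65) − 1/(19.9) = 0.08047, so d_i1 = 12.43 cm; m₁ = −d_i1/d_o1 = -0.6246.
d_o2 = 28.8 − (12.43) = 16.37 cm.
Lens 2: 1/d_i2 = 1/(11.6) − 1/(16.37) = 0.02512, so d_i2 = 39.81 cm; m₂ = −d_i2/d_o2 = -2.432.
m = m₁·m₂ = (-0.6246)(-2.432) = +1.52.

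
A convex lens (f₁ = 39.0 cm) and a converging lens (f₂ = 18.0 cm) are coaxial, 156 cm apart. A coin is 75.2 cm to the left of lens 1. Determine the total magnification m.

m = +0.340

Lens 1: 1/d_i1 = 1/(39.0) − 1/(75.2) = 0.01234, so d_i1 = 81.02 cm; m₁ = −d_i1/d_o1 = -1.077.
d_o2 = 156 − (81.02) = 74.98 cm.
Lens 2: 1/d_i2 = 1/(18.0) − 1/(74.98) = 0.04222, so d_i2 = 23.69 cm; m₂ = −d_i2/d_o2 = -0.3159.
m = m₁·m₂ = (-1.077)(-0.3159) = +0.340.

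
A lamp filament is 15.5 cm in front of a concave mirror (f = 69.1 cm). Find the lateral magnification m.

m = +1.29

1/d_i = 1/f − 1/d_o = 1/(69.10) − 1/(15.5) = -0.05004, so d_i = -19.98 cm.
m = −d_i/d_o = −(-19.98)/(15.5) = +1.29.
The image is virtual, upright and enlarged, behind the mirror.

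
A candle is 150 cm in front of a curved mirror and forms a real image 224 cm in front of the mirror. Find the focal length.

Real image ⇒ d_i = +224 cm.
1/f = 1/d_o + 1/d_i = 1/(150) + 1/(224) = 0.01113, so f = 89.8 cm.
Since f is positive, the curved mirror is concave.

f = 89.8 cm (concave)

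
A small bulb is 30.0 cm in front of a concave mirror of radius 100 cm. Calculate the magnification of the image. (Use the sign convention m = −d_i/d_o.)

f = R/2 = 100/2 = 50.00 cm.
1/d_i = 1/f − 1/d_o = 1/(50.00) − 1/(30.0) = -0.01333, so d_i = -75.00 cm.
m = −d_i/d_o = −(-75.00)/(30.0) = +2.50.
The image is virtual, upright and enlarged, behind the mirror.

m = +2.50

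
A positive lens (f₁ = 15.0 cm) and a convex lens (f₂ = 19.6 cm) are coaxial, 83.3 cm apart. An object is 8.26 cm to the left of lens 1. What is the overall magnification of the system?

m = -0.531

Lens 1: 1/d_i1 = 1/(15.0) − 1/(8.26) = -0.05440, so d_i1 = -18.38 cm; m₁ = −d_i1/d_o1 = +2.225.
d_o2 = 83.3 − (-18.38) = 101.7 cm.
Lens 2: 1/d_i2 = 1/(19.6) − 1/(101.7) = 0.04119, so d_i2 = 24.28 cm; m₂ = −d_i2/d_o2 = -0.2387.
m = m₁·m₂ = (+2.225)(-0.2387) = -0.531.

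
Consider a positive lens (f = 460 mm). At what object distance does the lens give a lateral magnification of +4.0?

m = −d_i/d_o ⇒ d_i = −m·d_o.
1/f = 1/d_o + 1/d_i = 1/d_o − 1/(m·d_o) = (1 − 1/m)/d_o, so d_o = f(1 − 1/m) = (460.0)(1 − 1/(+4.0)) = 345 mm.

345 mm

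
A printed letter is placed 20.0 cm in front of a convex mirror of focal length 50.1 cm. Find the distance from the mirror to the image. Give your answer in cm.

For a convex mirror, f = -50.1 cm.
Mirror equation: 1/d_i = 1/f − 1/d_o = 1/(-50.10) − 1/(20.0) = -0.01996 − 0.05000 = -0.06996, so d_i = -14.3 cm.
The image is virtual, upright and reduced, behind the mirror.

14.3 cm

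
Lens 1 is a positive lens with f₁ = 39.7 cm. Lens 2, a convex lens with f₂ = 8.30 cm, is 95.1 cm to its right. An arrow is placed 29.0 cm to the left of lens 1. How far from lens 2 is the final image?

Lens 1: 1/d_i1 = 1/f₁ − 1/d_o1 = 1/(39.7) − 1/(29.0) = -0.009294, so d_i1 = -107.6 cm.
The intermediate image is 107.6 cm to the left of lens 1 (virtual), which is 95.1 − (-107.6) = 202.7 cm to the left of lens 2, so d_o2 = +202.7 cm.
Lens 2: 1/d_i2 = 1/f₂ − 1/d_o2 = 1/(8.30) − 1/(202.7) = 0.1155, so d_i2 = 8.65 cm.
The final image is real, 8.65 cm to the right of lens 2 (overall magnification ≈ -0.16).

8.65 cm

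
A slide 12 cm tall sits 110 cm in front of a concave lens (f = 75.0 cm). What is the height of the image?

4.86 cm

For a concave lens, f = -75.0 cm.
1/d_i = 1/f − 1/d_o = 1/(-75.00) − 1/(110) = -0.02242, so d_i = -44.59 cm.
m = −d_i/d_o = +0.4054.
|h_i| = |m|·h_o = 0.4054 × 12 = 4.86 cm. The image is virtual, upright and reduced, on the same side as the object.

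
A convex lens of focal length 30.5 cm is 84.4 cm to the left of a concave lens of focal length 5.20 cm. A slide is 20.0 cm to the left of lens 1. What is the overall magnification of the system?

m = +0.102

Lens 1: 1/d_i1 = 1/(30.5) − 1/(20.0) = -0.01721, so d_i1 = -58.10 cm; m₁ = −d_i1/d_o1 = +2.905.
d_o2 = 84.4 − (-58.10) = 142.5 cm.
f₂ = −5.20 cm (diverging).
Lens 2: 1/d_i2 = 1/(-5.20) − 1/(142.5) = -0.1993, so d_i2 = -5.017 cm; m₂ = −d_i2/d_o2 = +0.03521.
m = m₁·m₂ = (+2.905)(+0.03521) = +0.102.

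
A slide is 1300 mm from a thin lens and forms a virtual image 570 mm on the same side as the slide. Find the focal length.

Virtual image ⇒ d_i = −570 mm.
1/f = 1/d_o + 1/d_i = 1/(1300) + 1/(-570) = -0.0009852, so f = -1020 mm.
Since f is negative, the thin lens is diverging.

f = -1020 mm (diverging)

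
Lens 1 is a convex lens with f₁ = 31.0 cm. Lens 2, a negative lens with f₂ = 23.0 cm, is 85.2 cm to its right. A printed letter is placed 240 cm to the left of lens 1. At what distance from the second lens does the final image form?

15.7 cm

Lens 1: 1/d_i1 = 1/f₁ − 1/d_o1 = 1/(31.0) − 1/(240) = 0.02809, so d_i1 = 35.60 cm.
The intermediate image is 35.60 cm to the right of lens 1, which is 85.2 − (35.60) = 49.60 cm to the left of lens 2, so d_o2 = +49.60 cm.
Lens 2 is diverging, so f₂ = −23.0 cm.
Lens 2: 1/d_i2 = 1/f₂ − 1/d_o2 = 1/(-23.0) − 1/(49.60) = -0.06364, so d_i2 = -15.7 cm.
The final image is virtual, 15.7 cm to the left of lens 2 (overall magnification ≈ -0.047).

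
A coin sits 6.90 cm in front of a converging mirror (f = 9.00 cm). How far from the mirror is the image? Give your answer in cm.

Mirror equation: 1/d_i = 1/f − 1/d_o = 1/(9.000) − 1/(6.90) = 0.1111 − 0.1449 = -0.03382, so d_i = -29.6 cm.
The image is virtual, upright and enlarged, behind the mirror.

29.6 cm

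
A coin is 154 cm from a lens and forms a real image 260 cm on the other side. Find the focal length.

Real image ⇒ d_i = +260 cm.
1/f = 1/d_o + 1/d_i = 1/(154) + 1/(260) = 0.01034, so f = 96.7 cm.
Since f is positive, the lens is converging.

f = 96.7 cm (converging)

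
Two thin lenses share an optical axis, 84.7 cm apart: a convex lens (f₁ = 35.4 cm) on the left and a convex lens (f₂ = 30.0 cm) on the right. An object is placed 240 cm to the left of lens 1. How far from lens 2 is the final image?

Lens 1: 1/d_i1 = 1/f₁ − 1/d_o1 = 1/(35.4) − 1/(240) = 0.02408, so d_i1 = 41.52 cm.
The intermediate image is 41.52 cm to the right of lens 1, which is 84.7 − (41.52) = 43.18 cm to the left of lens 2, so d_o2 = +43.18 cm.
Lens 2: 1/d_i2 = 1/f₂ − 1/d_o2 = 1/(30.0) − 1/(43.18) = 0.01017, so d_i2 = 98.3 cm.
The final image is real, 98.3 cm to the right of lens 2 (overall magnification ≈ 0.39).

98.3 cm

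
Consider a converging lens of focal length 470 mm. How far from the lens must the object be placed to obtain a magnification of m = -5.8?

m = −d_i/d_o ⇒ d_i = −m·d_o.
1/f = 1/d_o + 1/d_i = 1/d_o − 1/(m·d_o) = (1 − 1/m)/d_o, so d_o = f(1 − 1/m) = (470.0)(1 − 1/(-5.8)) = 551 mm.

551 mm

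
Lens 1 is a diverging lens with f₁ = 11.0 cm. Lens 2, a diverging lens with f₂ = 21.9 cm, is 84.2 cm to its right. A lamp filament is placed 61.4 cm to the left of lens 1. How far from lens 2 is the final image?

17.7 cm

Lens 1 is diverging, so f₁ = −11.0 cm.
Lens 1: 1/d_i1 = 1/f₁ − 1/d_o1 = 1/(-11.0) − 1/(61.4) = -0.1072, so d_i1 = -9.329 cm.
The intermediate image is 9.329 cm to the left of lens 1 (virtual), which is 84.2 − (-9.329) = 93.53 cm to the left of lens 2, so d_o2 = +93.53 cm.
Lens 2 is diverging, so f₂ = −21.9 cm.
Lens 2: 1/d_i2 = 1/f₂ − 1/d_o2 = 1/(-21.9) − 1/(93.53) = -0.05635, so d_i2 = -17.7 cm.
The final image is virtual, 17.7 cm to the left of lens 2 (overall magnification ≈ 0.029).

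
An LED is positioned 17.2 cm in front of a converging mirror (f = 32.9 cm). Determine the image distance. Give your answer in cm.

Mirror equation: 1/v = 1/f − 1/u = 1/(32.90) − 1/(17.2) = 0.03040 − 0.05814 = -0.02774, so v = -36.0 cm.
The image is virtual, upright and enlarged, behind the mirror.

36.0 cm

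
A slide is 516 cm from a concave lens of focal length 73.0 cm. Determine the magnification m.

m = +0.124

For a concave lens, f = -73.0 cm.
1/d_i = 1/f − 1/d_o = 1/(-73.00) − 1/(516) = -0.01564, so d_i = -63.95 cm.
m = −d_i/d_o = −(-63.95)/(516) = +0.124.
The image is virtual, upright and reduced, on the same side as the object.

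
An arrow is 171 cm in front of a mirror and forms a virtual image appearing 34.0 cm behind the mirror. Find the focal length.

Virtual image ⇒ d_i = −34.0 cm.
1/f = 1/d_o + 1/d_i = 1/(171) + 1/(-34.0) = -0.02356, so f = -42.4 cm.
Since f is negative, the mirror is convex.

f = -42.4 cm (convex)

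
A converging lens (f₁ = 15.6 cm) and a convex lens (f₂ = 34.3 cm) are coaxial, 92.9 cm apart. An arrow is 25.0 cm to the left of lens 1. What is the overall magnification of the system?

m = +3.33

Lens 1: 1/d_i1 = 1/(15.6) − 1/(25.0) = 0.02410, so d_i1 = 41.49 cm; m₁ = −d_i1/d_o1 = -1.660.
d_o2 = 92.9 − (41.49) = 51.41 cm.
Lens 2: 1/d_i2 = 1/(34.3) − 1/(51.41) = 0.009703, so d_i2 = 103.1 cm; m₂ = −d_i2/d_o2 = -2.005.
m = m₁·m₂ = (-1.660)(-2.005) = +3.33.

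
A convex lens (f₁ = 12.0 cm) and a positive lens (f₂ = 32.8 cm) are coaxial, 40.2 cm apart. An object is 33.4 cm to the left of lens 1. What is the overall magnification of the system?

Lens 1: 1/d_i1 = 1/(12.0) − 1/(33.4) = 0.05339, so d_i1 = 18.73 cm; m₁ = −d_i1/d_o1 = -0.5608.
d_o2 = 40.2 − (18.73) = 21.47 cm.
Lens 2: 1/d_i2 = 1/(32.8) − 1/(21.47) = -0.01609, so d_i2 = -62.15 cm; m₂ = −d_i2/d_o2 = +2.895.
m = m₁·m₂ = (-0.5608)(+2.895) = -1.62.

m = -1.62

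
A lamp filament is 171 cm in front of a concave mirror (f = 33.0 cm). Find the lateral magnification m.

m = -0.239

1/d_i = 1/f − 1/d_o = 1/(33.00) − 1/(171) = 0.02446, so d_i = 40.89 cm.
m = −d_i/d_o = −(40.89)/(171) = -0.239.
The image is real, inverted and reduced, in front of the mirror.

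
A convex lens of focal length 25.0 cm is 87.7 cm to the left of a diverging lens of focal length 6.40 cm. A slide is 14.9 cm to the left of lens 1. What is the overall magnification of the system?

Lens 1: 1/d_i1 = 1/(25.0) − 1/(14.9) = -0.02711, so d_i1 = -36.88 cm; m₁ = −d_i1/d_o1 = +2.475.
d_o2 = 87.7 − (-36.88) = 124.6 cm.
f₂ = −6.40 cm (diverging).
Lens 2: 1/d_i2 = 1/(-6.40) − 1/(124.6) = -0.1643, so d_i2 = -6.087 cm; m₂ = −d_i2/d_o2 = +0.04885.
m = m₁·m₂ = (+2.475)(+0.04885) = +0.121.

m = +0.121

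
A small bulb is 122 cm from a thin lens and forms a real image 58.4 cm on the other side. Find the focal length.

f = 39.5 cm (converging)

Real image ⇒ d_i = +58.4 cm.
1/f = 1/d_o + 1/d_i = 1/(122) + 1/(58.4) = 0.02532, so f = 39.5 cm.
Since f is positive, the thin lens is converging.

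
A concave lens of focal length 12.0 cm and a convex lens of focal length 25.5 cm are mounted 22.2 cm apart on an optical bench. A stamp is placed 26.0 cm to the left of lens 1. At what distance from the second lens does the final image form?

Lens 1 is diverging, so f₁ = −12.0 cm.
Lens 1: 1/d_i1 = 1/f₁ − 1/d_o1 = 1/(-12.0) − 1/(26.0) = -0.1218, so d_i1 = -8.211 cm.
The intermediate image is 8.211 cm to the left of lens 1 (virtual), which is 22.2 − (-8.211) = 30.41 cm to the left of lens 2, so d_o2 = +30.41 cm.
Lens 2: 1/d_i2 = 1/f₂ − 1/d_o2 = 1/(25.5) − 1/(30.41) = 0.006332, so d_i2 = 158 cm.
The final image is real, 158 cm to the right of lens 2 (overall magnification ≈ -1.6).

158 cm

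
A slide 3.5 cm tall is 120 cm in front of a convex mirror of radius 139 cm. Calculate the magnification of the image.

f = R/2 = 139/2 = 69.50 cm; for a convex mirror, f = -69.50 cm.
1/d_i = 1/f − 1/d_o = 1/(-69.50) − 1/(120) = -0.02272, so d_i = -44.01 cm.
m = −d_i/d_o = −(-44.01)/(120) = +0.367.
The image is virtual, upright and reduced, behind the mirror.

m = +0.367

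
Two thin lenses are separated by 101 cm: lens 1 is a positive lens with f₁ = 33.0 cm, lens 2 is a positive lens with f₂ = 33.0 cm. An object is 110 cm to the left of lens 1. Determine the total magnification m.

Lens 1: 1/d_i1 = 1/(33.0) − 1/(110) = 0.02121, so d_i1 = 47.14 cm; m₁ = −d_i1/d_o1 = -0.4285.
d_o2 = 101 − (47.14) = 53.86 cm.
Lens 2: 1/d_i2 = 1/(33.0) − 1/(53.86) = 0.01174, so d_i2 = 85.21 cm; m₂ = −d_i2/d_o2 = -1.582.
m = m₁·m₂ = (-0.4285)(-1.582) = +0.678.

m = +0.678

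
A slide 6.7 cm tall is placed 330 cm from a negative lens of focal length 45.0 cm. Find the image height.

For a negative lens, f = -45.0 cm.
1/d_i = 1/f − 1/d_o = 1/(-45.00) − 1/(330) = -0.02525, so d_i = -39.60 cm.
m = −d_i/d_o = +0.1200.
|h_i| = |m|·h_o = 0.1200 × 6.7 = 0.804 cm. The image is virtual, upright and reduced, on the same side as the object.

0.804 cm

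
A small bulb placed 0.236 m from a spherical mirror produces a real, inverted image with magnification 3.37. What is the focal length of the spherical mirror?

m = −d_i/d_o ⇒ d_i = −m·d_o = −(-3.37)·(0.236) = 0.7953 m.
1/f = 1/d_o + 1/d_i = 1/(0.236) + 1/(0.7953) = 5.495, so f = 0.182 m.
Since f is positive, the spherical mirror is concave.

f = 0.182 m (concave)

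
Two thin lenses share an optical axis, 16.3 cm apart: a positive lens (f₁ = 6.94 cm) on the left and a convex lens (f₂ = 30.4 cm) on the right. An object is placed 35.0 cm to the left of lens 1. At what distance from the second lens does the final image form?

Lens 1: 1/d_i1 = 1/f₁ − 1/d_o1 = 1/(6.94) − 1/(35.0) = 0.1155, so d_i1 = 8.656 cm.
The intermediate image is 8.656 cm to the right of lens 1, which is 16.3 − (8.656) = 7.644 cm to the left of lens 2, so d_o2 = +7.644 cm.
Lens 2: 1/d_i2 = 1/f₂ − 1/d_o2 = 1/(30.4) − 1/(7.644) = -0.09793, so d_i2 = -10.2 cm.
The final image is virtual, 10.2 cm to the left of lens 2 (overall magnification ≈ -0.33).

10.2 cm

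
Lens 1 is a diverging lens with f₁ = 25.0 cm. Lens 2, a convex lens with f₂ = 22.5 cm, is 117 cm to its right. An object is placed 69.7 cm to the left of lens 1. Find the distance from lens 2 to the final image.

27.0 cm

Lens 1 is diverging, so f₁ = −25.0 cm.
Lens 1: 1/d_i1 = 1/f₁ − 1/d_o1 = 1/(-25.0) − 1/(69.7) = -0.05435, so d_i1 = -18.40 cm.
The intermediate image is 18.40 cm to the left of lens 1 (virtual), which is 117 − (-18.40) = 135.4 cm to the left of lens 2, so d_o2 = +135.4 cm.
Lens 2: 1/d_i2 = 1/f₂ − 1/d_o2 = 1/(22.5) − 1/(135.4) = 0.03706, so d_i2 = 27.0 cm.
The final image is real, 27.0 cm to the right of lens 2 (overall magnification ≈ -0.053).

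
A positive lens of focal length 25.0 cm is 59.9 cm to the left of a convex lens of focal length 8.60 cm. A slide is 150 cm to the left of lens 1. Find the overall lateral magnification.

Lens 1: 1/d_i1 = 1/(25.0) − 1/(150) = 0.03333, so d_i1 = 30.00 cm; m₁ = −d_i1/d_o1 = -0.2000.
d_o2 = 59.9 − (30.00) = 29.90 cm.
Lens 2: 1/d_i2 = 1/(8.60) − 1/(29.90) = 0.08283, so d_i2 = 12.07 cm; m₂ = −d_i2/d_o2 = -0.4038.
m = m₁·m₂ = (-0.2000)(-0.4038) = +0.0808.

m = +0.0808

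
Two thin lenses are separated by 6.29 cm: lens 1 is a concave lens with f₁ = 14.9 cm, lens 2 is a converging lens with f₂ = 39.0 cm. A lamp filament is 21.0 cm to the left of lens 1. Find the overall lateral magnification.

m = +0.675

f₁ = −14.9 cm (diverging).
Lens 1: 1/d_i1 = 1/(-14.9) − 1/(21.0) = -0.1147, so d_i1 = -8.716 cm; m₁ = −d_i1/d_o1 = +0.4150.
d_o2 = 6.29 − (-8.716) = 15.01 cm.
Lens 2: 1/d_i2 = 1/(39.0) − 1/(15.01) = -0.04098, so d_i2 = -24.40 cm; m₂ = −d_i2/d_o2 = +1.626.
m = m₁·m₂ = (+0.4150)(+1.626) = +0.675.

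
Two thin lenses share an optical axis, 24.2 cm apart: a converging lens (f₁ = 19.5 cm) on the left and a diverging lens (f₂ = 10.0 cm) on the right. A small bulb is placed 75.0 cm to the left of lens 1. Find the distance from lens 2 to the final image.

2.74 cm

Lens 1: 1/d_i1 = 1/f₁ − 1/d_o1 = 1/(19.5) − 1/(75.0) = 0.03795, so d_i1 = 26.35 cm.
The intermediate image is 26.35 cm to the right of lens 1, which lies 2.150 cm to the right of lens 2 — a virtual object — so d_o2 = −2.150 cm.
Lens 2 is diverging, so f₂ = −10.0 cm.
Lens 2: 1/d_i2 = 1/f₂ − 1/d_o2 = 1/(-10.0) − 1/(-2.150) = 0.3651, so d_i2 = 2.74 cm.
The final image is real, 2.74 cm to the right of lens 2 (overall magnification ≈ -0.45).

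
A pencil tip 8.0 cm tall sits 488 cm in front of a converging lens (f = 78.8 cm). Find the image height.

1.54 cm

1/d_i = 1/f − 1/d_o = 1/(78.80) − 1/(488) = 0.01064, so d_i = 93.97 cm.
m = −d_i/d_o = -0.1926.
|h_i| = |m|·h_o = 0.1926 × 8.0 = 1.54 cm. The image is real, inverted and reduced, on the far side of the lens.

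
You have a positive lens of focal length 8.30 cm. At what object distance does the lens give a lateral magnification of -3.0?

m = −d_i/d_o ⇒ d_i = −m·d_o.
1/f = 1/d_o + 1/d_i = 1/d_o − 1/(m·d_o) = (1 − 1/m)/d_o, so d_o = f(1 − 1/m) = (8.300)(1 − 1/(-3.0)) = 11.1 cm.

11.1 cm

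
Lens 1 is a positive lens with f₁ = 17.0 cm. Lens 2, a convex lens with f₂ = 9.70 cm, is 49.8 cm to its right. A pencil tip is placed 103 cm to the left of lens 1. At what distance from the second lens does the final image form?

14.5 cm

Lens 1: 1/d_i1 = 1/f₁ − 1/d_o1 = 1/(17.0) − 1/(103) = 0.04911, so d_i1 = 20.36 cm.
The intermediate image is 20.36 cm to the right of lens 1, which is 49.8 − (20.36) = 29.44 cm to the left of lens 2, so d_o2 = +29.44 cm.
Lens 2: 1/d_i2 = 1/f₂ − 1/d_o2 = 1/(9.70) − 1/(29.44) = 0.06913, so d_i2 = 14.5 cm.
The final image is real, 14.5 cm to the right of lens 2 (overall magnification ≈ 0.097).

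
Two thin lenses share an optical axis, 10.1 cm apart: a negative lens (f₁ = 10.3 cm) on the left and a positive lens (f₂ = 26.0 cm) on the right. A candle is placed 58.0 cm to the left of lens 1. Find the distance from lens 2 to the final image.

68.5 cm

Lens 1 is diverging, so f₁ = −10.3 cm.
Lens 1: 1/d_i1 = 1/f₁ − 1/d_o1 = 1/(-10.3) − 1/(58.0) = -0.1143, so d_i1 = -8.747 cm.
The intermediate image is 8.747 cm to the left of lens 1 (virtual), which is 10.1 − (-8.747) = 18.85 cm to the left of lens 2, so d_o2 = +18.85 cm.
Lens 2: 1/d_i2 = 1/f₂ − 1/d_o2 = 1/(26.0) − 1/(18.85) = -0.01459, so d_i2 = -68.5 cm.
The final image is virtual, 68.5 cm to the left of lens 2 (overall magnification ≈ 0.55).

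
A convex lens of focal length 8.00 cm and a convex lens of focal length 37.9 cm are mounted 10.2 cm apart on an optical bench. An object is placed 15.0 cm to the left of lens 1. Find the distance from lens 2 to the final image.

Lens 1: 1/d_i1 = 1/f₁ − 1/d_o1 = 1/(8.00) − 1/(15.0) = 0.05833, so d_i1 = 17.14 cm.
The intermediate image is 17.14 cm to the right of lens 1, which lies 6.940 cm to the right of lens 2 — a virtual object — so d_o2 = −6.940 cm.
Lens 2: 1/d_i2 = 1/f₂ − 1/d_o2 = 1/(37.9) − 1/(-6.940) = 0.1705, so d_i2 = 5.87 cm.
The final image is real, 5.87 cm to the right of lens 2 (overall magnification ≈ -0.97).

5.87 cm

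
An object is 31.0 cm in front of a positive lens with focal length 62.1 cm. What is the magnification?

m = +2.00

1/d_i = 1/f − 1/d_o = 1/(62.10) − 1/(31.0) = -0.01616, so d_i = -61.90 cm.
m = −d_i/d_o = −(-61.90)/(31.0) = +2.00.
The image is virtual, upright and enlarged, on the same side as the object.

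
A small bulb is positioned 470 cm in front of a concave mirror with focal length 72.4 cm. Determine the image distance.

85.6 cm

Mirror equation: 1/v = 1/f − 1/u = 1/(72.40) − 1/(470) = 0.01381 − 0.002128 = 0.01168, so v = 85.6 cm.
The image is real, inverted and reduced, in front of the mirror.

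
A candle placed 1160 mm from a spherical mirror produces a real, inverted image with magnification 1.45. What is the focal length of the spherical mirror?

m = −d_i/d_o ⇒ d_i = −m·d_o = −(-1.45)·(1160) = 1682 mm.
1/f = 1/d_o + 1/d_i = 1/(1160) + 1/(1682) = 0.001457, so f = 687 mm.
Since f is positive, the spherical mirror is concave.

f = 687 mm (concave)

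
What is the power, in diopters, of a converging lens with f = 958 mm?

f = 95.8 cm = 0.958 m.
P = 1/f = 1/(0.958 m) = +1.04 D.

P = +1.04 D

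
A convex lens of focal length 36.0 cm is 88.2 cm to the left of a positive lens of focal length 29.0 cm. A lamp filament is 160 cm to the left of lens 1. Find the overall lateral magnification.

Lens 1: 1/d_i1 = 1/(36.0) − 1/(160) = 0.02153, so d_i1 = 46.45 cm; m₁ = −d_i1/d_o1 = -0.2903.
d_o2 = 88.2 − (46.45) = 41.75 cm.
Lens 2: 1/d_i2 = 1/(29.0) − 1/(41.75) = 0.01053, so d_i2 = 94.96 cm; m₂ = −d_i2/d_o2 = -2.275.
m = m₁·m₂ = (-0.2903)(-2.275) = +0.660.

m = +0.660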